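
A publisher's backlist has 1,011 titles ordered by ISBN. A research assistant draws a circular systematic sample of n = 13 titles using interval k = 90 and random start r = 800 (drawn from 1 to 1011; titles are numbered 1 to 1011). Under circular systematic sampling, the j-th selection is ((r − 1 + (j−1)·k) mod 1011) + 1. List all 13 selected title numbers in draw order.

800, 890, 980, 59, 149, 239, 329, 419, 509, 599, 689, 779, 869

Selection 1: 800
Selection 2: 800 + 90 = 890
Selection 3: 890 + 90 = 980
Selection 4: 980 + 90 = 1070 → 1070 − 1011 = 59
Selection 5: 59 + 90 = 149
Selection 6: 149 + 90 = 239
Selection 7: 239 + 90 = 329
Selection 8: 329 + 90 = 419
Selection 9: 419 + 90 = 509
Selection 10: 509 + 90 = 599
Selection 11: 599 + 90 = 689
Selection 12: 689 + 90 = 779
Selection 13: 779 + 90 = 869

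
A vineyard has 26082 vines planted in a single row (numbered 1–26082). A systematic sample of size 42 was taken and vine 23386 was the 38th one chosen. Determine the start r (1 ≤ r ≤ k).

k = 26082/42 = 621
r = 23386 − (38−1)×621 = 23386 − 22977 = 409

409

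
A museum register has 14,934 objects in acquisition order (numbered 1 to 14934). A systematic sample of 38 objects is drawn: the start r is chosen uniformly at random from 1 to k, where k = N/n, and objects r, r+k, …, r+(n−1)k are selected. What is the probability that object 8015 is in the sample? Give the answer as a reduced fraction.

k = 14934/38 = 393.
Object 8015 is selected iff r ≡ 8015 (mod 393); exactly one such r in {1,…,393}.
Inclusion probability = 1/393.

1/393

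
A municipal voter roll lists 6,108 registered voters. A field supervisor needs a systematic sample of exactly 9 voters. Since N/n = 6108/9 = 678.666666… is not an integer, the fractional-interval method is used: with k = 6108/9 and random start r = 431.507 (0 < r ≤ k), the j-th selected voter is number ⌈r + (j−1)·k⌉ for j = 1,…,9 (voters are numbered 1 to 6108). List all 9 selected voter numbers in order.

432, 1111, 1789, 2468, 3147, 3825, 4504, 5183, 5861

j=1: r + 0k = 431.507 → ⌈·⌉ = 432
j=2: r + 1k = 1110.173666… → ⌈·⌉ = 1111
j=3: r + 2k = 1788.840333… → ⌈·⌉ = 1789
j=4: r + 3k = 2467.507 → ⌈·⌉ = 2468
j=5: r + 4k = 3146.173666… → ⌈·⌉ = 3147
j=6: r + 5k = 3824.840333… → ⌈·⌉ = 3825
j=7: r + 6k = 4503.507 → ⌈·⌉ = 4504
j=8: r + 7k = 5182.173666… → ⌈·⌉ = 5183
j=9: r + 8k = 5860.840333… → ⌈·⌉ = 5861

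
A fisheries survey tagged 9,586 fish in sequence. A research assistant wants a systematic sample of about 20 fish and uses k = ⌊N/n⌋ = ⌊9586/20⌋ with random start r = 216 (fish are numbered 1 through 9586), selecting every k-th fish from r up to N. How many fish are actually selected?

k = ⌊9586/20⌋ = 479
Achieved size = ⌊(9586 − 216)/479⌋ + 1 = ⌊9370/479⌋ + 1 = 19 + 1 = 20
(last selection: 216 + 19×479 = 9317 ≤ 9586; next would be 9796 > 9586)

20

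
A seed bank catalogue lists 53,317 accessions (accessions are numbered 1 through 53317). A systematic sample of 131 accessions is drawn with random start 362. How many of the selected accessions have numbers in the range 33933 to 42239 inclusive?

20

k = 53317/131 = 407
First selection ≥ 33933: 362 + ⌈(33933−362)/407⌉·407 = 362 + 83×407 = 34143
Last selection ≤ 42239: 362 + ⌊(42239−362)/407⌋·407 = 362 + 102×407 = 41876
Count = 102 − 83 + 1 = 20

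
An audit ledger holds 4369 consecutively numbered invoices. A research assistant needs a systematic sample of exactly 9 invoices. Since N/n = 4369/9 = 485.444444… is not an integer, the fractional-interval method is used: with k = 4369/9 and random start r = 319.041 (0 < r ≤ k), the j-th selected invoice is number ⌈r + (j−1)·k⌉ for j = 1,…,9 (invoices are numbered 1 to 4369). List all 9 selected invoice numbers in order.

320, 805, 1290, 1776, 2261, 2747, 3232, 3718, 4203

j=1: r + 0k = 319.041 → ⌈·⌉ = 320
j=2: r + 1k = 804.485444… → ⌈·⌉ = 805
j=3: r + 2k = 1289.929888… → ⌈·⌉ = 1290
j=4: r + 3k = 1775.374333… → ⌈·⌉ = 1776
j=5: r + 4k = 2260.818777… → ⌈·⌉ = 2261
j=6: r + 5k = 2746.263222… → ⌈·⌉ = 2747
j=7: r + 6k = 3231.707666… → ⌈·⌉ = 3232
j=8: r + 7k = 3717.152111… → ⌈·⌉ = 3718
j=9: r + 8k = 4202.596555… → ⌈·⌉ = 4203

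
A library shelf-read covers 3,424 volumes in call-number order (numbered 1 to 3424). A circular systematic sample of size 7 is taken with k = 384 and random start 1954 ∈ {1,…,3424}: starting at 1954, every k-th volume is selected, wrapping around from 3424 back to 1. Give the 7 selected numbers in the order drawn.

Selection 1: 1954
Selection 2: 1954 + 384 = 2338
Selection 3: 2338 + 384 = 2722
Selection 4: 2722 + 384 = 3106
Selection 5: 3106 + 384 = 3490 → 3490 − 3424 = 66
Selection 6: 66 + 384 = 450
Selection 7: 450 + 384 = 834

1954, 2338, 2722, 3106, 66, 450, 834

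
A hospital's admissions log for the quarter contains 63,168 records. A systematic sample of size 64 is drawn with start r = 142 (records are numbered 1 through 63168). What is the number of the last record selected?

k = 63168/64 = 987
64th selection = r + (64−1)·k = 142 + 63×987 = 142 + 62181 = 62323

62323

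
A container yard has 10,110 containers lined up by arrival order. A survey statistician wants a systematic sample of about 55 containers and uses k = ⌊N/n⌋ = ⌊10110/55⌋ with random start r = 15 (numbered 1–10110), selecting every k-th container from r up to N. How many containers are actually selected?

56

k = ⌊10110/55⌋ = 183
Achieved size = ⌊(10110 − 15)/183⌋ + 1 = ⌊10095/183⌋ + 1 = 55 + 1 = 56
(last selection: 15 + 55×183 = 10080 ≤ 10110; next would be 10263 > 10110)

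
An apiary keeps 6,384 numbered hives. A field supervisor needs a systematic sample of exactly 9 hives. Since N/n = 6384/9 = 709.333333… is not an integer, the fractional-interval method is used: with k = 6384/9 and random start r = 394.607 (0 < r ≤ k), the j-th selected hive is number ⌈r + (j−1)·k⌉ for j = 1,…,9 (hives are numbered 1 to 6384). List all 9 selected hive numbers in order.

395, 1104, 1814, 2523, 3232, 3942, 4651, 5360, 6070

j=1: r + 0k = 394.607 → ⌈·⌉ = 395
j=2: r + 1k = 1103.940333… → ⌈·⌉ = 1104
j=3: r + 2k = 1813.273666… → ⌈·⌉ = 1814
j=4: r + 3k = 2522.607 → ⌈·⌉ = 2523
j=5: r + 4k = 3231.940333… → ⌈·⌉ = 3232
j=6: r + 5k = 3941.273666… → ⌈·⌉ = 3942
j=7: r + 6k = 4650.607 → ⌈·⌉ = 4651
j=8: r + 7k = 5359.940333… → ⌈·⌉ = 5360
j=9: r + 8k = 6069.273666… → ⌈·⌉ = 6070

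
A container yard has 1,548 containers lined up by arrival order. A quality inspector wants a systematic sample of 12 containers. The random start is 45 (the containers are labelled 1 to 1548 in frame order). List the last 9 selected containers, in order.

432, 561, 690, 819, 948, 1077, 1206, 1335, 1464

k = N/n = 1548/12 = 129
4th selection = 45 + 3×129 = 432
5th: 432 + 129 = 561
6th: 561 + 129 = 690
7th: 690 + 129 = 819
8th: 819 + 129 = 948
9th: 948 + 129 = 1077
10th: 1077 + 129 = 1206
11th: 1206 + 129 = 1335
12th: 1335 + 129 = 1464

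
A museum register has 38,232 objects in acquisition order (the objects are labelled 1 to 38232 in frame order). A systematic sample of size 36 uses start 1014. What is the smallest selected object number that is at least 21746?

22254

k = 38232/36 = 1062
Steps past start: ⌈(21746 − 1014)/1062⌉ = ⌈20732/1062⌉ = 20
Selected object: 1014 + 20×1062 = 22254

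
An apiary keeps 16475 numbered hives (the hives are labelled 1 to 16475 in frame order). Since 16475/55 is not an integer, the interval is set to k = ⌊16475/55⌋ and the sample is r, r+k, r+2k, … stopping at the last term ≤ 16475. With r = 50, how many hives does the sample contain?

55

k = ⌊16475/55⌋ = 299
Achieved size = ⌊(16475 − 50)/299⌋ + 1 = ⌊16425/299⌋ + 1 = 54 + 1 = 55
(last selection: 50 + 54×299 = 16196 ≤ 16475; next would be 16495 > 16475)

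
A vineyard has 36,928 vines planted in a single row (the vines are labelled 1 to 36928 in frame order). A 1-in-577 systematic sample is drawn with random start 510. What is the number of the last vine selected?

36861

k = 577
64th selection = r + (64−1)·k = 510 + 63×577 = 510 + 36351 = 36861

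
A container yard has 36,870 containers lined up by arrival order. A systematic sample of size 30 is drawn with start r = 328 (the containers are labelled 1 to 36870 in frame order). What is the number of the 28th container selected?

33511

k = 36870/30 = 1229
28th selection = r + (28−1)·k = 328 + 27×1229 = 328 + 33183 = 33511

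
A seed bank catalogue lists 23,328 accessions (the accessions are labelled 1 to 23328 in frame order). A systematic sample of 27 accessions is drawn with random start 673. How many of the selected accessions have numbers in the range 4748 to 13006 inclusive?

10

k = 23328/27 = 864
First selection ≥ 4748: 673 + ⌈(4748−673)/864⌉·864 = 673 + 5×864 = 4993
Last selection ≤ 13006: 673 + ⌊(13006−673)/864⌋·864 = 673 + 14×864 = 12769
Count = 14 − 5 + 1 = 10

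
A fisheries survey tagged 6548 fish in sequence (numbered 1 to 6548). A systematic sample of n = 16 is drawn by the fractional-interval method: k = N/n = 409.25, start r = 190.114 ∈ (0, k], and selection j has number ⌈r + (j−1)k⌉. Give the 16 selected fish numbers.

191, 600, 1009, 1418, 1828, 2237, 2646, 3055, 3465, 3874, 4283, 4692, 5102, 5511, 5920, 6329

j=1: r + 0k = 190.114 → ⌈·⌉ = 191
j=2: r + 1k = 599.364 → ⌈·⌉ = 600
j=3: r + 2k = 1008.614 → ⌈·⌉ = 1009
j=4: r + 3k = 1417.864 → ⌈·⌉ = 1418
j=5: r + 4k = 1827.114 → ⌈·⌉ = 1828
j=6: r + 5k = 2236.364 → ⌈·⌉ = 2237
j=7: r + 6k = 2645.614 → ⌈·⌉ = 2646
j=8: r + 7k = 3054.864 → ⌈·⌉ = 3055
j=9: r + 8k = 3464.114 → ⌈·⌉ = 3465
j=10: r + 9k = 3873.364 → ⌈·⌉ = 3874
j=11: r + 10k = 4282.614 → ⌈·⌉ = 4283
j=12: r + 11k = 4691.864 → ⌈·⌉ = 4692
j=13: r + 12k = 5101.114 → ⌈·⌉ = 5102
j=14: r + 13k = 5510.364 → ⌈·⌉ = 5511
j=15: r + 14k = 5919.614 → ⌈·⌉ = 5920
j=16: r + 15k = 6328.864 → ⌈·⌉ = 6329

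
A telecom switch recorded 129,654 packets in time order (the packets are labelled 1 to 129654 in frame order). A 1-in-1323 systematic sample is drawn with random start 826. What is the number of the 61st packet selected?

k = 1323
61st selection = r + (61−1)·k = 826 + 60×1323 = 826 + 79380 = 80206

80206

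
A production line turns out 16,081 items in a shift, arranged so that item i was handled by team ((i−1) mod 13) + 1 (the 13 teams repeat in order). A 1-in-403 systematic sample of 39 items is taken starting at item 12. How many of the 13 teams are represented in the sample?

Consecutive selections differ by k = 403, so their team numbers differ by 403 mod 13 = 0.
gcd(403, 13) = 13, so the sample visits 13/13 = 1 distinct residues mod 13.
Start 12 is team 12; the teams hit are 12.

1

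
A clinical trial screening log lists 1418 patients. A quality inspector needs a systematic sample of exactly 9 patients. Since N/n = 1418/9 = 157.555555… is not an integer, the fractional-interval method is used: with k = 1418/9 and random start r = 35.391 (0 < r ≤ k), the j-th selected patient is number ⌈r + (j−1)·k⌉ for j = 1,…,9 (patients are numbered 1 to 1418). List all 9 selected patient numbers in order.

j=1: r + 0k = 35.391 → ⌈·⌉ = 36
j=2: r + 1k = 192.946555… → ⌈·⌉ = 193
j=3: r + 2k = 350.502111… → ⌈·⌉ = 351
j=4: r + 3k = 508.057666… → ⌈·⌉ = 509
j=5: r + 4k = 665.613222… → ⌈·⌉ = 666
j=6: r + 5k = 823.168777… → ⌈·⌉ = 824
j=7: r + 6k = 980.724333… → ⌈·⌉ = 981
j=8: r + 7k = 1138.279888… → ⌈·⌉ = 1139
j=9: r + 8k = 1295.835444… → ⌈·⌉ = 1296

36, 193, 351, 509, 666, 824, 981, 1139, 1296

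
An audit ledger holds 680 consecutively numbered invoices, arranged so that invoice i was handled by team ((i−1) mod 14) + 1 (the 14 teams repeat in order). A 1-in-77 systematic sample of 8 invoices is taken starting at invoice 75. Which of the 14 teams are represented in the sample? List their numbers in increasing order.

5, 12

Consecutive selections differ by k = 77, so their team numbers differ by 77 mod 14 = 7.
gcd(77, 14) = 7, so the sample visits 14/7 = 2 distinct residues mod 14.
Start 75 is team 5; the teams hit are 5, 12.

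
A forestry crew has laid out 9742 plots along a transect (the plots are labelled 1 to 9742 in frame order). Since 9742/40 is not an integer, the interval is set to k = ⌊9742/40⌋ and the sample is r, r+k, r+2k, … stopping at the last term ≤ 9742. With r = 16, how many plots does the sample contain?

k = ⌊9742/40⌋ = 243
Achieved size = ⌊(9742 − 16)/243⌋ + 1 = ⌊9726/243⌋ + 1 = 40 + 1 = 41
(last selection: 16 + 40×243 = 9736 ≤ 9742; next would be 9979 > 9742)

41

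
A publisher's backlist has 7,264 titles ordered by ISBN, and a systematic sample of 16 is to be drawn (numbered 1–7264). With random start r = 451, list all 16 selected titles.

451, 905, 1359, 1813, 2267, 2721, 3175, 3629, 4083, 4537, 4991, 5445, 5899, 6353, 6807, 7261

k = N/n = 7264/16 = 454
title 1: 451
title 2: 451 + 454 = 905
title 3: 905 + 454 = 1359
title 4: 1359 + 454 = 1813
title 5: 1813 + 454 = 2267
title 6: 2267 + 454 = 2721
title 7: 2721 + 454 = 3175
title 8: 3175 + 454 = 3629
title 9: 3629 + 454 = 4083
title 10: 4083 + 454 = 4537
title 11: 4537 + 454 = 4991
title 12: 4991 + 454 = 5445
title 13: 5445 + 454 = 5899
title 14: 5899 + 454 = 6353
title 15: 6353 + 454 = 6807
title 16: 6807 + 454 = 7261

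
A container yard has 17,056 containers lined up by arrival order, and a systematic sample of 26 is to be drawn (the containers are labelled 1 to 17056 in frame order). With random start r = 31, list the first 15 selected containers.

k = N/n = 17056/26 = 656
container 1: 31
container 2: 31 + 656 = 687
container 3: 687 + 656 = 1343
container 4: 1343 + 656 = 1999
container 5: 1999 + 656 = 2655
container 6: 2655 + 656 = 3311
container 7: 3311 + 656 = 3967
container 8: 3967 + 656 = 4623
container 9: 4623 + 656 = 5279
container 10: 5279 + 656 = 5935
container 11: 5935 + 656 = 6591
container 12: 6591 + 656 = 7247
container 13: 7247 + 656 = 7903
container 14: 7903 + 656 = 8559
container 15: 8559 + 656 = 9215

31, 687, 1343, 1999, 2655, 3311, 3967, 4623, 5279, 5935, 6591, 7247, 7903, 8559, 9215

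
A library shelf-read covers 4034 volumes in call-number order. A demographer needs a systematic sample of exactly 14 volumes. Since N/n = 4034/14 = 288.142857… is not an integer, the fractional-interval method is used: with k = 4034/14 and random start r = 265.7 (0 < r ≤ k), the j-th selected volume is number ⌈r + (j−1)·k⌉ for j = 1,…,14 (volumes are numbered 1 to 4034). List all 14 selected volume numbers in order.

266, 554, 842, 1131, 1419, 1707, 1995, 2283, 2571, 2859, 3148, 3436, 3724, 4012

j=1: r + 0k = 265.7 → ⌈·⌉ = 266
j=2: r + 1k = 553.842857… → ⌈·⌉ = 554
j=3: r + 2k = 841.985714… → ⌈·⌉ = 842
j=4: r + 3k = 1130.128571… → ⌈·⌉ = 1131
j=5: r + 4k = 1418.271428… → ⌈·⌉ = 1419
j=6: r + 5k = 1706.414285… → ⌈·⌉ = 1707
j=7: r + 6k = 1994.557142… → ⌈·⌉ = 1995
j=8: r + 7k = 2282.7 → ⌈·⌉ = 2283
j=9: r + 8k = 2570.842857… → ⌈·⌉ = 2571
j=10: r + 9k = 2858.985714… → ⌈·⌉ = 2859
j=11: r + 10k = 3147.128571… → ⌈·⌉ = 3148
j=12: r + 11k = 3435.271428… → ⌈·⌉ = 3436
j=13: r + 12k = 3723.414285… → ⌈·⌉ = 3724
j=14: r + 13k = 4011.557142… → ⌈·⌉ = 4012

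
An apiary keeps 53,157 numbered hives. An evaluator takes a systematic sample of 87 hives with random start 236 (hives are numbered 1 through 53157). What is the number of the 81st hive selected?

49116

k = 53157/87 = 611
81st selection = r + (81−1)·k = 236 + 80×611 = 236 + 48880 = 49116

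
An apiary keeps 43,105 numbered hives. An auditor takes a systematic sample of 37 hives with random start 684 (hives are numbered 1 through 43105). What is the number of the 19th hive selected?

21654

k = 43105/37 = 1165
19th selection = r + (19−1)·k = 684 + 18×1165 = 684 + 20970 = 21654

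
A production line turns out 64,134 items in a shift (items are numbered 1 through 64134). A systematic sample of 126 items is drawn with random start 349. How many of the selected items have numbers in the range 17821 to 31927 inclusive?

k = 64134/126 = 509
First selection ≥ 17821: 349 + ⌈(17821−349)/509⌉·509 = 349 + 35×509 = 18164
Last selection ≤ 31927: 349 + ⌊(31927−349)/509⌋·509 = 349 + 62×509 = 31907
Count = 62 − 35 + 1 = 28

28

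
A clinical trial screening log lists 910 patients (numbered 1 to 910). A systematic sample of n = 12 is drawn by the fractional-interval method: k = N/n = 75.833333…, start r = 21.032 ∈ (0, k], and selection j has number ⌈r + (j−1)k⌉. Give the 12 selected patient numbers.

22, 97, 173, 249, 325, 401, 477, 552, 628, 704, 780, 856

j=1: r + 0k = 21.032 → ⌈·⌉ = 22
j=2: r + 1k = 96.865333… → ⌈·⌉ = 97
j=3: r + 2k = 172.698666… → ⌈·⌉ = 173
j=4: r + 3k = 248.532 → ⌈·⌉ = 249
j=5: r + 4k = 324.365333… → ⌈·⌉ = 325
j=6: r + 5k = 400.198666… → ⌈·⌉ = 401
j=7: r + 6k = 476.032 → ⌈·⌉ = 477
j=8: r + 7k = 551.865333… → ⌈·⌉ = 552
j=9: r + 8k = 627.698666… → ⌈·⌉ = 628
j=10: r + 9k = 703.532 → ⌈·⌉ = 704
j=11: r + 10k = 779.365333… → ⌈·⌉ = 780
j=12: r + 11k = 855.198666… → ⌈·⌉ = 856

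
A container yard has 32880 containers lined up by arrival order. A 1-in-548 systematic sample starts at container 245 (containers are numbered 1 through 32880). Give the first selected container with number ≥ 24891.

24905

k = 548
Steps past start: ⌈(24891 − 245)/548⌉ = ⌈24646/548⌉ = 45
Selected container: 245 + 45×548 = 24905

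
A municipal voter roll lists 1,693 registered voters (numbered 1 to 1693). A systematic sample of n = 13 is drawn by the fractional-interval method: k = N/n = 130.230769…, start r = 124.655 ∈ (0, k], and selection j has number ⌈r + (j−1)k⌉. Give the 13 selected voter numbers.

125, 255, 386, 516, 646, 776, 907, 1037, 1167, 1297, 1427, 1558, 1688

j=1: r + 0k = 124.655 → ⌈·⌉ = 125
j=2: r + 1k = 254.885769… → ⌈·⌉ = 255
j=3: r + 2k = 385.116538… → ⌈·⌉ = 386
j=4: r + 3k = 515.347307… → ⌈·⌉ = 516
j=5: r + 4k = 645.578076… → ⌈·⌉ = 646
j=6: r + 5k = 775.808846… → ⌈·⌉ = 776
j=7: r + 6k = 906.039615… → ⌈·⌉ = 907
j=8: r + 7k = 1036.270384… → ⌈·⌉ = 1037
j=9: r + 8k = 1166.501153… → ⌈·⌉ = 1167
j=10: r + 9k = 1296.731923… → ⌈·⌉ = 1297
j=11: r + 10k = 1426.962692… → ⌈·⌉ = 1427
j=12: r + 11k = 1557.193461… → ⌈·⌉ = 1558
j=13: r + 12k = 1687.424230… → ⌈·⌉ = 1688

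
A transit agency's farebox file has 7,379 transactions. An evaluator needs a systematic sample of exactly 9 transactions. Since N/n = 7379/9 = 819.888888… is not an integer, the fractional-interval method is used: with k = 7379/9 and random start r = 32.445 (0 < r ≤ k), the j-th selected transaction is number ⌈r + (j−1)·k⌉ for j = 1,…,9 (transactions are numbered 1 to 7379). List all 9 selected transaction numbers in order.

j=1: r + 0k = 32.445 → ⌈·⌉ = 33
j=2: r + 1k = 852.333888… → ⌈·⌉ = 853
j=3: r + 2k = 1672.222777… → ⌈·⌉ = 1673
j=4: r + 3k = 2492.111666… → ⌈·⌉ = 2493
j=5: r + 4k = 3312.000555… → ⌈·⌉ = 3313
j=6: r + 5k = 4131.889444… → ⌈·⌉ = 4132
j=7: r + 6k = 4951.778333… → ⌈·⌉ = 4952
j=8: r + 7k = 5771.667222… → ⌈·⌉ = 5772
j=9: r + 8k = 6591.556111… → ⌈·⌉ = 6592

33, 853, 1673, 2493, 3313, 4132, 4952, 5772, 6592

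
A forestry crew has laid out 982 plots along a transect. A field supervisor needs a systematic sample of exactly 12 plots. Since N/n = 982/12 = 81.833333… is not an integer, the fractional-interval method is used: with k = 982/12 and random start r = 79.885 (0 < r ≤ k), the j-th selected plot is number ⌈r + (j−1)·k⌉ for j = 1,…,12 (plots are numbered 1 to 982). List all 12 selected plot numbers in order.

80, 162, 244, 326, 408, 490, 571, 653, 735, 817, 899, 981

j=1: r + 0k = 79.885 → ⌈·⌉ = 80
j=2: r + 1k = 161.718333… → ⌈·⌉ = 162
j=3: r + 2k = 243.551666… → ⌈·⌉ = 244
j=4: r + 3k = 325.385 → ⌈·⌉ = 326
j=5: r + 4k = 407.218333… → ⌈·⌉ = 408
j=6: r + 5k = 489.051666… → ⌈·⌉ = 490
j=7: r + 6k = 570.885 → ⌈·⌉ = 571
j=8: r + 7k = 652.718333… → ⌈·⌉ = 653
j=9: r + 8k = 734.551666… → ⌈·⌉ = 735
j=10: r + 9k = 816.385 → ⌈·⌉ = 817
j=11: r + 10k = 898.218333… → ⌈·⌉ = 899
j=12: r + 11k = 980.051666… → ⌈·⌉ = 981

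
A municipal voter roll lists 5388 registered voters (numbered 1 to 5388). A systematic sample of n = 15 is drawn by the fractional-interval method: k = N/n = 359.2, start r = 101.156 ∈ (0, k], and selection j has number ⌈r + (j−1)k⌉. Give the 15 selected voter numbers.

j=1: r + 0k = 101.156 → ⌈·⌉ = 102
j=2: r + 1k = 460.356 → ⌈·⌉ = 461
j=3: r + 2k = 819.556 → ⌈·⌉ = 820
j=4: r + 3k = 1178.756 → ⌈·⌉ = 1179
j=5: r + 4k = 1537.956 → ⌈·⌉ = 1538
j=6: r + 5k = 1897.156 → ⌈·⌉ = 1898
j=7: r + 6k = 2256.356 → ⌈·⌉ = 2257
j=8: r + 7k = 2615.556 → ⌈·⌉ = 2616
j=9: r + 8k = 2974.756 → ⌈·⌉ = 2975
j=10: r + 9k = 3333.956 → ⌈·⌉ = 3334
j=11: r + 10k = 3693.156 → ⌈·⌉ = 3694
j=12: r + 11k = 4052.356 → ⌈·⌉ = 4053
j=13: r + 12k = 4411.556 → ⌈·⌉ = 4412
j=14: r + 13k = 4770.756 → ⌈·⌉ = 4771
j=15: r + 14k = 5129.956 → ⌈·⌉ = 5130

102, 461, 820, 1179, 1538, 1898, 2257, 2616, 2975, 3334, 3694, 4053, 4412, 4771, 5130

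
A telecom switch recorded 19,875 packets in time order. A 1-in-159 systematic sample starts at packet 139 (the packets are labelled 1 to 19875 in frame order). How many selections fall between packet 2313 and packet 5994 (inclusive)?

23

k = 159
First selection ≥ 2313: 139 + ⌈(2313−139)/159⌉·159 = 139 + 14×159 = 2365
Last selection ≤ 5994: 139 + ⌊(5994−139)/159⌋·159 = 139 + 36×159 = 5863
Count = 36 − 14 + 1 = 23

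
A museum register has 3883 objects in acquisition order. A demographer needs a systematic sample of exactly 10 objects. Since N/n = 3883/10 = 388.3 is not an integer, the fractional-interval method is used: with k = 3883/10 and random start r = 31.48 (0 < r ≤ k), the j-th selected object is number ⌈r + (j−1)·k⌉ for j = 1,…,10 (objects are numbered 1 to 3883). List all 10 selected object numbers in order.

32, 420, 809, 1197, 1585, 1973, 2362, 2750, 3138, 3527

j=1: r + 0k = 31.48 → ⌈·⌉ = 32
j=2: r + 1k = 419.78 → ⌈·⌉ = 420
j=3: r + 2k = 808.08 → ⌈·⌉ = 809
j=4: r + 3k = 1196.38 → ⌈·⌉ = 1197
j=5: r + 4k = 1584.68 → ⌈·⌉ = 1585
j=6: r + 5k = 1972.98 → ⌈·⌉ = 1973
j=7: r + 6k = 2361.28 → ⌈·⌉ = 2362
j=8: r + 7k = 2749.58 → ⌈·⌉ = 2750
j=9: r + 8k = 3137.88 → ⌈·⌉ = 3138
j=10: r + 9k = 3526.18 → ⌈·⌉ = 3527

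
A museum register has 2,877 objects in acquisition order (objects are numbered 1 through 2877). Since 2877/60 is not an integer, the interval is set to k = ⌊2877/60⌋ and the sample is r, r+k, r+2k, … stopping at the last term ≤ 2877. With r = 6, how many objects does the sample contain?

k = ⌊2877/60⌋ = 47
Achieved size = ⌊(2877 − 6)/47⌋ + 1 = ⌊2871/47⌋ + 1 = 61 + 1 = 62
(last selection: 6 + 61×47 = 2873 ≤ 2877; next would be 2920 > 2877)

62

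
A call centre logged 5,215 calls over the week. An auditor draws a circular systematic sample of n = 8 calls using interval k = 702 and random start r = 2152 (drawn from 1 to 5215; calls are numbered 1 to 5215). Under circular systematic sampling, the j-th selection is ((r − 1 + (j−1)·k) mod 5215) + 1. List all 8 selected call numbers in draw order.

2152, 2854, 3556, 4258, 4960, 447, 1149, 1851

Selection 1: 2152
Selection 2: 2152 + 702 = 2854
Selection 3: 2854 + 702 = 3556
Selection 4: 3556 + 702 = 4258
Selection 5: 4258 + 702 = 4960
Selection 6: 4960 + 702 = 5662 → 5662 − 5215 = 447
Selection 7: 447 + 702 = 1149
Selection 8: 1149 + 702 = 1851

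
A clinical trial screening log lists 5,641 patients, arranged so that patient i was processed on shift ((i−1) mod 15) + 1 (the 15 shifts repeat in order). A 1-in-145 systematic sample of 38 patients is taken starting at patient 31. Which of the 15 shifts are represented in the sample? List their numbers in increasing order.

Consecutive selections differ by k = 145, so their shift numbers differ by 145 mod 15 = 10.
gcd(145, 15) = 5, so the sample visits 15/5 = 3 distinct residues mod 15.
Start 31 is shift 1; the shifts hit are 1, 6, 11.

1, 6, 11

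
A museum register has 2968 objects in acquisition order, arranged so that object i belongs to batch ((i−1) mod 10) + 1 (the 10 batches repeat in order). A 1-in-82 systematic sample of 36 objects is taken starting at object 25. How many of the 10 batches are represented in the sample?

5

Consecutive selections differ by k = 82, so their batch numbers differ by 82 mod 10 = 2.
gcd(82, 10) = 2, so the sample visits 10/2 = 5 distinct residues mod 10.
Start 25 is batch 5; the batches hit are 1, 3, 5, 7, 9.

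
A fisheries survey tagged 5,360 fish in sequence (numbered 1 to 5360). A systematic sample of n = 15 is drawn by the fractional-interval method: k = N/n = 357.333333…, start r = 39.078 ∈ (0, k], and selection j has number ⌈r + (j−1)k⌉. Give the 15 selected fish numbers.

40, 397, 754, 1112, 1469, 1826, 2184, 2541, 2898, 3256, 3613, 3970, 4328, 4685, 5042

j=1: r + 0k = 39.078 → ⌈·⌉ = 40
j=2: r + 1k = 396.411333… → ⌈·⌉ = 397
j=3: r + 2k = 753.744666… → ⌈·⌉ = 754
j=4: r + 3k = 1111.078 → ⌈·⌉ = 1112
j=5: r + 4k = 1468.411333… → ⌈·⌉ = 1469
j=6: r + 5k = 1825.744666… → ⌈·⌉ = 1826
j=7: r + 6k = 2183.078 → ⌈·⌉ = 2184
j=8: r + 7k = 2540.411333… → ⌈·⌉ = 2541
j=9: r + 8k = 2897.744666… → ⌈·⌉ = 2898
j=10: r + 9k = 3255.078 → ⌈·⌉ = 3256
j=11: r + 10k = 3612.411333… → ⌈·⌉ = 3613
j=12: r + 11k = 3969.744666… → ⌈·⌉ = 3970
j=13: r + 12k = 4327.078 → ⌈·⌉ = 4328
j=14: r + 13k = 4684.411333… → ⌈·⌉ = 4685
j=15: r + 14k = 5041.744666… → ⌈·⌉ = 5042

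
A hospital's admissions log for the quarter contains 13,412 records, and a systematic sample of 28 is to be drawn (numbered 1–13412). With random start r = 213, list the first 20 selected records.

213, 692, 1171, 1650, 2129, 2608, 3087, 3566, 4045, 4524, 5003, 5482, 5961, 6440, 6919, 7398, 7877, 8356, 8835, 9314

k = N/n = 13412/28 = 479
record 1: 213
record 2: 213 + 479 = 692
record 3: 692 + 479 = 1171
record 4: 1171 + 479 = 1650
record 5: 1650 + 479 = 2129
record 6: 2129 + 479 = 2608
record 7: 2608 + 479 = 3087
record 8: 3087 + 479 = 3566
record 9: 3566 + 479 = 4045
record 10: 4045 + 479 = 4524
record 11: 4524 + 479 = 5003
record 12: 5003 + 479 = 5482
record 13: 5482 + 479 = 5961
record 14: 5961 + 479 = 6440
record 15: 6440 + 479 = 6919
record 16: 6919 + 479 = 7398
record 17: 7398 + 479 = 7877
record 18: 7877 + 479 = 8356
record 19: 8356 + 479 = 8835
record 20: 8835 + 479 = 9314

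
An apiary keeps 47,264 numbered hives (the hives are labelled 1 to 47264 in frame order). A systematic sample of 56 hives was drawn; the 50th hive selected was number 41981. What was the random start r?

625

k = 47264/56 = 844
r = 41981 − (50−1)×844 = 41981 − 41356 = 625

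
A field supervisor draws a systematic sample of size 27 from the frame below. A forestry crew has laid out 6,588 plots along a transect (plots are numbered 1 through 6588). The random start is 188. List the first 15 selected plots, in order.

188, 432, 676, 920, 1164, 1408, 1652, 1896, 2140, 2384, 2628, 2872, 3116, 3360, 3604

k = N/n = 6588/27 = 244
plot 1: 188
plot 2: 188 + 244 = 432
plot 3: 432 + 244 = 676
plot 4: 676 + 244 = 920
plot 5: 920 + 244 = 1164
plot 6: 1164 + 244 = 1408
plot 7: 1408 + 244 = 1652
plot 8: 1652 + 244 = 1896
plot 9: 1896 + 244 = 2140
plot 10: 2140 + 244 = 2384
plot 11: 2384 + 244 = 2628
plot 12: 2628 + 244 = 2872
plot 13: 2872 + 244 = 3116
plot 14: 3116 + 244 = 3360
plot 15: 3360 + 244 = 3604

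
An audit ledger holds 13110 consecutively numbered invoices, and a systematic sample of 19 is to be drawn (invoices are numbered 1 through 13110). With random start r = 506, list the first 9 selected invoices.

506, 1196, 1886, 2576, 3266, 3956, 4646, 5336, 6026

k = N/n = 13110/19 = 690
invoice 1: 506
invoice 2: 506 + 690 = 1196
invoice 3: 1196 + 690 = 1886
invoice 4: 1886 + 690 = 2576
invoice 5: 2576 + 690 = 3266
invoice 6: 3266 + 690 = 3956
invoice 7: 3956 + 690 = 4646
invoice 8: 4646 + 690 = 5336
invoice 9: 5336 + 690 = 6026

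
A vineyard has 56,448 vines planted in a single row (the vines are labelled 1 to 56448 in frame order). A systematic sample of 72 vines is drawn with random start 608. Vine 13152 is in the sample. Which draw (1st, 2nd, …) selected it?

k = 56448/72 = 784
position = (13152 − 608)/784 + 1 = 12544/784 + 1 = 16 + 1 = 17

17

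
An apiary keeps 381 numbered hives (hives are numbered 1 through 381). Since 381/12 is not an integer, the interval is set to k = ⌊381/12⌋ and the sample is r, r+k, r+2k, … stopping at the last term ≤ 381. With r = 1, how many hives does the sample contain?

13

k = ⌊381/12⌋ = 31
Achieved size = ⌊(381 − 1)/31⌋ + 1 = ⌊380/31⌋ + 1 = 12 + 1 = 13
(last selection: 1 + 12×31 = 373 ≤ 381; next would be 404 > 381)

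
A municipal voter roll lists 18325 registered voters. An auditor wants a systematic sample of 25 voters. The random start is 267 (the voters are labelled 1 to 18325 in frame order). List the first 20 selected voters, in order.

k = N/n = 18325/25 = 733
voter 1: 267
voter 2: 267 + 733 = 1000
voter 3: 1000 + 733 = 1733
voter 4: 1733 + 733 = 2466
voter 5: 2466 + 733 = 3199
voter 6: 3199 + 733 = 3932
voter 7: 3932 + 733 = 4665
voter 8: 4665 + 733 = 5398
voter 9: 5398 + 733 = 6131
voter 10: 6131 + 733 = 6864
voter 11: 6864 + 733 = 7597
voter 12: 7597 + 733 = 8330
voter 13: 8330 + 733 = 9063
voter 14: 9063 + 733 = 9796
voter 15: 9796 + 733 = 10529
voter 16: 10529 + 733 = 11262
voter 17: 11262 + 733 = 11995
voter 18: 11995 + 733 = 12728
voter 19: 12728 + 733 = 13461
voter 20: 13461 + 733 = 14194

267, 1000, 1733, 2466, 3199, 3932, 4665, 5398, 6131, 6864, 7597, 8330, 9063, 9796, 10529, 11262, 11995, 12728, 13461, 14194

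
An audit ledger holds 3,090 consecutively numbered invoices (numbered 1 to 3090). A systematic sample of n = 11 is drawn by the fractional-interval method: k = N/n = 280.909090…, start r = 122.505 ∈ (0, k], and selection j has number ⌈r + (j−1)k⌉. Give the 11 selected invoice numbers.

123, 404, 685, 966, 1247, 1528, 1808, 2089, 2370, 2651, 2932

j=1: r + 0k = 122.505 → ⌈·⌉ = 123
j=2: r + 1k = 403.414090… → ⌈·⌉ = 404
j=3: r + 2k = 684.323181… → ⌈·⌉ = 685
j=4: r + 3k = 965.232272… → ⌈·⌉ = 966
j=5: r + 4k = 1246.141363… → ⌈·⌉ = 1247
j=6: r + 5k = 1527.050454… → ⌈·⌉ = 1528
j=7: r + 6k = 1807.959545… → ⌈·⌉ = 1808
j=8: r + 7k = 2088.868636… → ⌈·⌉ = 2089
j=9: r + 8k = 2369.777727… → ⌈·⌉ = 2370
j=10: r + 9k = 2650.686818… → ⌈·⌉ = 2651
j=11: r + 10k = 2931.595909… → ⌈·⌉ = 2932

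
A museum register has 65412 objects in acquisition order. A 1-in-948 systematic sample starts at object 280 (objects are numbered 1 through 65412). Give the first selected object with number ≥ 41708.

41992

k = 948
Steps past start: ⌈(41708 − 280)/948⌉ = ⌈41428/948⌉ = 44
Selected object: 280 + 44×948 = 41992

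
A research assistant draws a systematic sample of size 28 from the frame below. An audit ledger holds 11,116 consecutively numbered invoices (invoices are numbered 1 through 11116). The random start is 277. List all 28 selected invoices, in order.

k = N/n = 11116/28 = 397
invoice 1: 277
invoice 2: 277 + 397 = 674
invoice 3: 674 + 397 = 1071
invoice 4: 1071 + 397 = 1468
invoice 5: 1468 + 397 = 1865
invoice 6: 1865 + 397 = 2262
invoice 7: 2262 + 397 = 2659
invoice 8: 2659 + 397 = 3056
invoice 9: 3056 + 397 = 3453
invoice 10: 3453 + 397 = 3850
invoice 11: 3850 + 397 = 4247
invoice 12: 4247 + 397 = 4644
invoice 13: 4644 + 397 = 5041
invoice 14: 5041 + 397 = 5438
invoice 15: 5438 + 397 = 5835
invoice 16: 5835 + 397 = 6232
invoice 17: 6232 + 397 = 6629
invoice 18: 6629 + 397 = 7026
invoice 19: 7026 + 397 = 7423
invoice 20: 7423 + 397 = 7820
invoice 21: 7820 + 397 = 8217
invoice 22: 8217 + 397 = 8614
invoice 23: 8614 + 397 = 9011
invoice 24: 9011 + 397 = 9408
invoice 25: 9408 + 397 = 9805
invoice 26: 9805 + 397 = 10202
invoice 27: 10202 + 397 = 10599
invoice 28: 10599 + 397 = 10996

277, 674, 1071, 1468, 1865, 2262, 2659, 3056, 3453, 3850, 4247, 4644, 5041, 5438, 5835, 6232, 6629, 7026, 7423, 7820, 8217, 8614, 9011, 9408, 9805, 10202, 10599, 10996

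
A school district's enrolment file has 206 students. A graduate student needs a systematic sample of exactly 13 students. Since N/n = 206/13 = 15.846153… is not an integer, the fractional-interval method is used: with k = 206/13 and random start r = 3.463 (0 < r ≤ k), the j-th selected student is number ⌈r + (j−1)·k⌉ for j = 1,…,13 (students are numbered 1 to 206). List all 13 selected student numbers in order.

4, 20, 36, 52, 67, 83, 99, 115, 131, 147, 162, 178, 194

j=1: r + 0k = 3.463 → ⌈·⌉ = 4
j=2: r + 1k = 19.309153… → ⌈·⌉ = 20
j=3: r + 2k = 35.155307… → ⌈·⌉ = 36
j=4: r + 3k = 51.001461… → ⌈·⌉ = 52
j=5: r + 4k = 66.847615… → ⌈·⌉ = 67
j=6: r + 5k = 82.693769… → ⌈·⌉ = 83
j=7: r + 6k = 98.539923… → ⌈·⌉ = 99
j=8: r + 7k = 114.386076… → ⌈·⌉ = 115
j=9: r + 8k = 130.232230… → ⌈·⌉ = 131
j=10: r + 9k = 146.078384… → ⌈·⌉ = 147
j=11: r + 10k = 161.924538… → ⌈·⌉ = 162
j=12: r + 11k = 177.770692… → ⌈·⌉ = 178
j=13: r + 12k = 193.616846… → ⌈·⌉ = 194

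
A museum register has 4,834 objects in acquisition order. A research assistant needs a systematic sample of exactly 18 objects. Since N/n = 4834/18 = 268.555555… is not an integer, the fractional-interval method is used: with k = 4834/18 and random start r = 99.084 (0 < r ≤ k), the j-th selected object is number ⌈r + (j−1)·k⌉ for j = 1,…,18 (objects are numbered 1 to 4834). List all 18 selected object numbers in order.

100, 368, 637, 905, 1174, 1442, 1711, 1979, 2248, 2517, 2785, 3054, 3322, 3591, 3859, 4128, 4396, 4665

j=1: r + 0k = 99.084 → ⌈·⌉ = 100
j=2: r + 1k = 367.639555… → ⌈·⌉ = 368
j=3: r + 2k = 636.195111… → ⌈·⌉ = 637
j=4: r + 3k = 904.750666… → ⌈·⌉ = 905
j=5: r + 4k = 1173.306222… → ⌈·⌉ = 1174
j=6: r + 5k = 1441.861777… → ⌈·⌉ = 1442
j=7: r + 6k = 1710.417333… → ⌈·⌉ = 1711
j=8: r + 7k = 1978.972888… → ⌈·⌉ = 1979
j=9: r + 8k = 2247.528444… → ⌈·⌉ = 2248
j=10: r + 9k = 2516.084 → ⌈·⌉ = 2517
j=11: r + 10k = 2784.639555… → ⌈·⌉ = 2785
j=12: r + 11k = 3053.195111… → ⌈·⌉ = 3054
j=13: r + 12k = 3321.750666… → ⌈·⌉ = 3322
j=14: r + 13k = 3590.306222… → ⌈·⌉ = 3591
j=15: r + 14k = 3858.861777… → ⌈·⌉ = 3859
j=16: r + 15k = 4127.417333… → ⌈·⌉ = 4128
j=17: r + 16k = 4395.972888… → ⌈·⌉ = 4396
j=18: r + 17k = 4664.528444… → ⌈·⌉ = 4665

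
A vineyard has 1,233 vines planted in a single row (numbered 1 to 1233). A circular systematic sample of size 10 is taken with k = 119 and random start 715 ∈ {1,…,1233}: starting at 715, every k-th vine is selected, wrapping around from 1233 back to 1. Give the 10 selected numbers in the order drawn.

715, 834, 953, 1072, 1191, 77, 196, 315, 434, 553

Selection 1: 715
Selection 2: 715 + 119 = 834
Selection 3: 834 + 119 = 953
Selection 4: 953 + 119 = 1072
Selection 5: 1072 + 119 = 1191
Selection 6: 1191 + 119 = 1310 → 1310 − 1233 = 77
Selection 7: 77 + 119 = 196
Selection 8: 196 + 119 = 315
Selection 9: 315 + 119 = 434
Selection 10: 434 + 119 = 553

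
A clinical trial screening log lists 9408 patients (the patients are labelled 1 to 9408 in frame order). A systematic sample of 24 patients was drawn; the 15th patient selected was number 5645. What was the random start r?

157

k = 9408/24 = 392
r = 5645 − (15−1)×392 = 5645 − 5488 = 157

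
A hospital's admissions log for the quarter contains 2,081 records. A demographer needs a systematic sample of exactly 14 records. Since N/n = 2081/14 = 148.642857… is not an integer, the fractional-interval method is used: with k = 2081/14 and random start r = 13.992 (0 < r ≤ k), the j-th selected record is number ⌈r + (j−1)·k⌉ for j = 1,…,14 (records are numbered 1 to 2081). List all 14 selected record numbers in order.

j=1: r + 0k = 13.992 → ⌈·⌉ = 14
j=2: r + 1k = 162.634857… → ⌈·⌉ = 163
j=3: r + 2k = 311.277714… → ⌈·⌉ = 312
j=4: r + 3k = 459.920571… → ⌈·⌉ = 460
j=5: r + 4k = 608.563428… → ⌈·⌉ = 609
j=6: r + 5k = 757.206285… → ⌈·⌉ = 758
j=7: r + 6k = 905.849142… → ⌈·⌉ = 906
j=8: r + 7k = 1054.492 → ⌈·⌉ = 1055
j=9: r + 8k = 1203.134857… → ⌈·⌉ = 1204
j=10: r + 9k = 1351.777714… → ⌈·⌉ = 1352
j=11: r + 10k = 1500.420571… → ⌈·⌉ = 1501
j=12: r + 11k = 1649.063428… → ⌈·⌉ = 1650
j=13: r + 12k = 1797.706285… → ⌈·⌉ = 1798
j=14: r + 13k = 1946.349142… → ⌈·⌉ = 1947

14, 163, 312, 460, 609, 758, 906, 1055, 1204, 1352, 1501, 1650, 1798, 1947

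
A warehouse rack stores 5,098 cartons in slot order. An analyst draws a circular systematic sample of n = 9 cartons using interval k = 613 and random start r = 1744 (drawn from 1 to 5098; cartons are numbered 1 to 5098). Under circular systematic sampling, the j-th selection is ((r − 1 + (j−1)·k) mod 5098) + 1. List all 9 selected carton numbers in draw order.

1744, 2357, 2970, 3583, 4196, 4809, 324, 937, 1550

Selection 1: 1744
Selection 2: 1744 + 613 = 2357
Selection 3: 2357 + 613 = 2970
Selection 4: 2970 + 613 = 3583
Selection 5: 3583 + 613 = 4196
Selection 6: 4196 + 613 = 4809
Selection 7: 4809 + 613 = 5422 → 5422 − 5098 = 324
Selection 8: 324 + 613 = 937
Selection 9: 937 + 613 = 1550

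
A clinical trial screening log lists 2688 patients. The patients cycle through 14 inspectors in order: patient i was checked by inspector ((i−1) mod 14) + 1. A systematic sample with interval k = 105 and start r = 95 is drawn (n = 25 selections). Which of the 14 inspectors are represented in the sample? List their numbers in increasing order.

4, 11

Consecutive selections differ by k = 105, so their inspector numbers differ by 105 mod 14 = 7.
gcd(105, 14) = 7, so the sample visits 14/7 = 2 distinct residues mod 14.
Start 95 is inspector 11; the inspectors hit are 4, 11.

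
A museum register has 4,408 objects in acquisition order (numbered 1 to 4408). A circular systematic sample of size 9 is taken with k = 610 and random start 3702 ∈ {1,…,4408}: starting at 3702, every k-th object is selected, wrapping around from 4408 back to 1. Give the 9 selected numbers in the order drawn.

Selection 1: 3702
Selection 2: 3702 + 610 = 4312
Selection 3: 4312 + 610 = 4922 → 4922 − 4408 = 514
Selection 4: 514 + 610 = 1124
Selection 5: 1124 + 610 = 1734
Selection 6: 1734 + 610 = 2344
Selection 7: 2344 + 610 = 2954
Selection 8: 2954 + 610 = 3564
Selection 9: 3564 + 610 = 4174

3702, 4312, 514, 1124, 1734, 2344, 2954, 3564, 4174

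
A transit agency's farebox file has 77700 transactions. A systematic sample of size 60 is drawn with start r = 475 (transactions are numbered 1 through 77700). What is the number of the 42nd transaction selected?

k = 77700/60 = 1295
42nd selection = r + (42−1)·k = 475 + 41×1295 = 475 + 53095 = 53570

53570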